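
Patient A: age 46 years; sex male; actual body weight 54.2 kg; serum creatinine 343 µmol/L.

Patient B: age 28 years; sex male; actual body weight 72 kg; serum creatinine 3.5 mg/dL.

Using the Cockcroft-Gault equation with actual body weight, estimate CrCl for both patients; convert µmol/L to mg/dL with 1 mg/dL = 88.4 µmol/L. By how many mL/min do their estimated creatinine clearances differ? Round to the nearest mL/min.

Patient A: SCr = 343 / 88.4 = 3.88 mg/dL
Patient A: CrCl = (140 − 46) × 54.2 / (72 × 3.88) = 5094.8 / 279.36 ≈ 18.2 mL/min
Patient B: CrCl = (140 − 28) × 72 / (72 × 3.5) = 8064.0 / 252.00 ≈ 32.0 mL/min
|18.2 − 32.0| = 13.8 mL/min

14 mL/min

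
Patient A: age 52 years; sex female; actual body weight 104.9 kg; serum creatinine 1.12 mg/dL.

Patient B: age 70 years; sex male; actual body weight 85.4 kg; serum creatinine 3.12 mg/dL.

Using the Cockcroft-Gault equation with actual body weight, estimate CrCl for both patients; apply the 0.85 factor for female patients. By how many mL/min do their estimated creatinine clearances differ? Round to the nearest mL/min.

Patient A: CrCl = (140 − 52) × 104.9 / (72 × 1.12) × 0.85 = 9231.2 / 80.64 × 0.85 ≈ 97.3 mL/min
Patient B: CrCl = (140 − 70) × 85.4 / (72 × 3.12) = 5978.0 / 224.64 ≈ 26.6 mL/min
|97.3 − 26.6| = 70.7 mL/min

71 mL/min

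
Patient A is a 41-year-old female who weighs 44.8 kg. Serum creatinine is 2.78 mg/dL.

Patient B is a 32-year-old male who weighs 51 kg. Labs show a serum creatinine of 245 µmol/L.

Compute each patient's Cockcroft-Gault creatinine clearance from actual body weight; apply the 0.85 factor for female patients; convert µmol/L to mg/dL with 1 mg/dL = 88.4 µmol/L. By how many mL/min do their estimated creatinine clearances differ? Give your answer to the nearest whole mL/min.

9 mL/min

Patient A: CrCl = (140 − 41) × 44.8 / (72 × 2.78) × 0.85 = 4435.2 / 200.16 × 0.85 ≈ 18.8 mL/min
Patient B: SCr = 245 / 88.4 = 2.771 mg/dL
Patient B: CrCl = (140 − 32) × 51 / (72 × 2.771) = 5508.0 / 199.51 ≈ 27.6 mL/min
|18.8 − 27.6| = 8.8 mL/min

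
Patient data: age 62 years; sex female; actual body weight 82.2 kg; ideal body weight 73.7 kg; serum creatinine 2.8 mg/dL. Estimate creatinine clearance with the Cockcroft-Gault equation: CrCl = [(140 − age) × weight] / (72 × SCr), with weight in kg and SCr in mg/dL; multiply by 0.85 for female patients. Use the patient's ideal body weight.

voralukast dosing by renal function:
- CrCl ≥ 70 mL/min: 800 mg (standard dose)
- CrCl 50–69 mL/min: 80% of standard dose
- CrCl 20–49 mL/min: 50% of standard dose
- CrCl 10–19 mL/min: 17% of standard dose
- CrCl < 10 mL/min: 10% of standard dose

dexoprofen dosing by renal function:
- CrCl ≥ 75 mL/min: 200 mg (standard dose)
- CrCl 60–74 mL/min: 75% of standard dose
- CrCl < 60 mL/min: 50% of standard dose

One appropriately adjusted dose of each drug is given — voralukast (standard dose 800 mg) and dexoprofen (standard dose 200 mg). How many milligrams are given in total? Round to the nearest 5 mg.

500 mg

CrCl = (140 − 62) × 73.7 / (72 × 2.8) × 0.85 = 5748.6 / 201.60 × 0.85 ≈ 24.2 mL/min
CrCl ≈ 24 mL/min.
voralukast: 20–49 mL/min → 50% of 800 mg = 400 mg.
dexoprofen: < 60 mL/min → 50% of 200 mg = 100 mg.
Total = 400 + 100 = 500 mg.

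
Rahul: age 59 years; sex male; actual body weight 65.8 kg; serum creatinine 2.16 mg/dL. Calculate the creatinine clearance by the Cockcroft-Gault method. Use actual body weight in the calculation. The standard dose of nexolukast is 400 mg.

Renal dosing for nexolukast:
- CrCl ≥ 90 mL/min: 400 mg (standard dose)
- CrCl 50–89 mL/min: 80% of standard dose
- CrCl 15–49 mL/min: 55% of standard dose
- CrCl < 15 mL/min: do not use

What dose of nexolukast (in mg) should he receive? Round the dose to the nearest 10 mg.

220 mg

CrCl = (140 − 59) × 65.8 / (72 × 2.16) = 5329.8 / 155.52 ≈ 34.3 mL/min
CrCl ≈ 34 mL/min → bracket 15–49 mL/min.
55% of 400 mg = 220 mg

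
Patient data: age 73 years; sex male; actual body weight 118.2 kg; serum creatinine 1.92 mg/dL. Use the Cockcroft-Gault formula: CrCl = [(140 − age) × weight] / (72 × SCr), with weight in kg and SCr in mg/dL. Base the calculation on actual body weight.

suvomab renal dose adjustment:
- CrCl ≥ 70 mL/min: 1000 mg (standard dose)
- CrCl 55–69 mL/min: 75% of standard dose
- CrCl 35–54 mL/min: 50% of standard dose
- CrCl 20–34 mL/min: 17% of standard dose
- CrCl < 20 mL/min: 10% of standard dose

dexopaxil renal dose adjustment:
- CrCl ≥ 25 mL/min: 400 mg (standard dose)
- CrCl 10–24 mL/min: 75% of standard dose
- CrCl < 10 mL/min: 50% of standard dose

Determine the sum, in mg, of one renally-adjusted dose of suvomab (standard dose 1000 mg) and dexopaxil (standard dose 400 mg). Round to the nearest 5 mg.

1150 mg

CrCl = (140 − 73) × 118.2 / (72 × 1.92) = 7919.4 / 138.24 ≈ 57.3 mL/min
CrCl ≈ 57 mL/min.
suvomab: 55–69 mL/min → 75% of 1000 mg = 750 mg.
dexopaxil: ≥ 25 mL/min → 100% of 400 mg = 400 mg.
Total = 750 + 400 = 1150 mg.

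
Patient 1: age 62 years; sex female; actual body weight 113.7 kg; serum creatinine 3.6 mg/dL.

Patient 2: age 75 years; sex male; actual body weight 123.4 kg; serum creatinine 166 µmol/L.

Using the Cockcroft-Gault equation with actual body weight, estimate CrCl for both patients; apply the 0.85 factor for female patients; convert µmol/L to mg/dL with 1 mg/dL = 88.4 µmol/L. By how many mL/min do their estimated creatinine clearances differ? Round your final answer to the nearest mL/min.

30 mL/min

Patient 1: CrCl = (140 − 62) × 113.7 / (72 × 3.6) × 0.85 = 8868.6 / 259.20 × 0.85 ≈ 29.1 mL/min
Patient 2: SCr = 166 / 88.4 = 1.878 mg/dL
Patient 2: CrCl = (140 − 75) × 123.4 / (72 × 1.878) = 8021.0 / 135.22 ≈ 59.3 mL/min
|29.1 − 59.3| = 30.2 mL/min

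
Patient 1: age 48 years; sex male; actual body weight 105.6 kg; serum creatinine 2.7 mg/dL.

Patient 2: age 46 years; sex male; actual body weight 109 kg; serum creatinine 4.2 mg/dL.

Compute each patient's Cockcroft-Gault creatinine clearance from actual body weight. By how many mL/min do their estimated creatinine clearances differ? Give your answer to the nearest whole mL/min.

16 mL/min

Patient 1: CrCl = (140 − 48) × 105.6 / (72 × 2.7) = 9715.2 / 194.40 ≈ 50.0 mL/min
Patient 2: CrCl = (140 − 46) × 109 / (72 × 4.2) = 10246.0 / 302.40 ≈ 33.9 mL/min
|50.0 − 33.9| = 16.1 mL/min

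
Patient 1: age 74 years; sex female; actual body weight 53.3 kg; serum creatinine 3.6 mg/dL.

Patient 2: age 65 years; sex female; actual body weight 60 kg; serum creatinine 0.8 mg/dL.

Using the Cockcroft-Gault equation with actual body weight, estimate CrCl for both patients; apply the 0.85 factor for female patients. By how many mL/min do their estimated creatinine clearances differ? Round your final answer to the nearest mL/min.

55 mL/min

Patient 1: CrCl = (140 − 74) × 53.3 / (72 × 3.6) × 0.85 = 3517.8 / 259.20 × 0.85 ≈ 11.5 mL/min
Patient 2: CrCl = (140 − 65) × 60 / (72 × 0.8) × 0.85 = 4500.0 / 57.60 × 0.85 ≈ 66.4 mL/min
|11.5 − 66.4| = 54.9 mL/min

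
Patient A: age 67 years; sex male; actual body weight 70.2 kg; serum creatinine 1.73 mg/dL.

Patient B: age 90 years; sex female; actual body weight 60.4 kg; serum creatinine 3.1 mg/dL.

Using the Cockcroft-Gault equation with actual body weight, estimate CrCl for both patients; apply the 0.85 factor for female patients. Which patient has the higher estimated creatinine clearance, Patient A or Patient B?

Patient A

Patient A: CrCl = (140 − 67) × 70.2 / (72 × 1.73) = 5124.6 / 124.56 ≈ 41.1 mL/min
Patient B: CrCl = (140 − 90) × 60.4 / (72 × 3.1) × 0.85 = 3020.0 / 223.20 × 0.85 ≈ 11.5 mL/min
41.1 vs 11.5 mL/min → Patient A is higher.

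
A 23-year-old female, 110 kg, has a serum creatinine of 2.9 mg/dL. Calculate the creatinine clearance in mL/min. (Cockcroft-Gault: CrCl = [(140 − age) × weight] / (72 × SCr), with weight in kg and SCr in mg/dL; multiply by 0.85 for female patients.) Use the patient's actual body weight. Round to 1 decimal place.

52.4 mL/min

CrCl = (140 − 23) × 110 / (72 × 2.9) × 0.85 = 12870.0 / 208.80 × 0.85 ≈ 52.4 mL/min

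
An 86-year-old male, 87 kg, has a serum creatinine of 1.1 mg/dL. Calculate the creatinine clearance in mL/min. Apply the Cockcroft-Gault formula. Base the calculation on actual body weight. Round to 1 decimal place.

CrCl = (140 − 86) × 87 / (72 × 1.1) = 4698.0 / 79.20 ≈ 59.3 mL/min

59.3 mL/min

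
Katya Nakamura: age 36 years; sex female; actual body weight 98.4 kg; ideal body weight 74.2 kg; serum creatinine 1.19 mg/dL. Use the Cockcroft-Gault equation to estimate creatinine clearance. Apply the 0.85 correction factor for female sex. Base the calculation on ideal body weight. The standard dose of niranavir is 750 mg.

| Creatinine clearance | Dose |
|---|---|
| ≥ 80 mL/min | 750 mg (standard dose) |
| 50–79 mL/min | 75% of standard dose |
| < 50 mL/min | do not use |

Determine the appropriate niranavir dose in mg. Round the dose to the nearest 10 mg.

560 mg

CrCl = (140 − 36) × 74.2 / (72 × 1.19) × 0.85 = 7716.8 / 85.68 × 0.85 ≈ 76.6 mL/min
CrCl ≈ 77 mL/min → bracket 50–79 mL/min.
75% of 750 mg = 562.5 mg → 560 mg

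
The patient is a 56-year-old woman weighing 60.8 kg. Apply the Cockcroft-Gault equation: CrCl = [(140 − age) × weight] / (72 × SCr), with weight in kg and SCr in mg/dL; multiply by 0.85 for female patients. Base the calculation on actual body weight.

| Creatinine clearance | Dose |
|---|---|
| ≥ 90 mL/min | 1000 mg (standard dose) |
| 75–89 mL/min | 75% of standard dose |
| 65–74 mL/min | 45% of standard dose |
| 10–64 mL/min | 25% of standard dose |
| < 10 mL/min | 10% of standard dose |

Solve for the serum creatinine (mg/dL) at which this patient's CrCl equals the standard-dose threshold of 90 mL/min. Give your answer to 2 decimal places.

Standard dose requires CrCl ≥ 90 mL/min.
Set (140 − 56) × 60.8 × 0.85 / (72 × SCr) = 90
SCr = (140 − 56) × 60.8 × 0.85 / (72 × 90) = 0.670 mg/dL

0.67 mg/dL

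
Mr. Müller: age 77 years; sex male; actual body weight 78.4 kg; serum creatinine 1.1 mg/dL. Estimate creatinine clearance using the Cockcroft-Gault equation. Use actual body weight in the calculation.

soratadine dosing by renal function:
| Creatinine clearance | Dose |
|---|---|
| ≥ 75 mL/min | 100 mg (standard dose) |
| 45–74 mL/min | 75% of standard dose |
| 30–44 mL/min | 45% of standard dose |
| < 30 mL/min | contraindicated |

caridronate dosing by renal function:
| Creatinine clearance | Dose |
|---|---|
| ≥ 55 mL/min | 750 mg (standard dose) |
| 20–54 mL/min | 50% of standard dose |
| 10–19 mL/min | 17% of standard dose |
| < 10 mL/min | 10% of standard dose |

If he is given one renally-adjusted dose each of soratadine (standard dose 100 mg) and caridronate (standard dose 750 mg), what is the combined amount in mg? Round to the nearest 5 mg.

CrCl = (140 − 77) × 78.4 / (72 × 1.1) = 4939.2 / 79.20 ≈ 62.4 mL/min
CrCl ≈ 62 mL/min.
soratadine: 45–74 mL/min → 75% of 100 mg = 75 mg.
caridronate: ≥ 55 mL/min → 100% of 750 mg = 750 mg.
Total = 75 + 750 = 825 mg.

825 mg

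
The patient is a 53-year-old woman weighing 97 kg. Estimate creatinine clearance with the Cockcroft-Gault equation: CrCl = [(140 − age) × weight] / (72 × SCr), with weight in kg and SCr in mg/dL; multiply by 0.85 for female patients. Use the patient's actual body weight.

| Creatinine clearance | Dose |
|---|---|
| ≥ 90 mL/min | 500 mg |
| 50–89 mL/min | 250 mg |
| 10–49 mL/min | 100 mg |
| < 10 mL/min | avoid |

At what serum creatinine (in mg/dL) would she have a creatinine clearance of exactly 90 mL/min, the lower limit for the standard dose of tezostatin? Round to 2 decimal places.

Standard dose requires CrCl ≥ 90 mL/min.
Set (140 − 53) × 97 × 0.85 / (72 × SCr) = 90
SCr = (140 − 53) × 97 × 0.85 / (72 × 90) = 1.107 mg/dL

1.11 mg/dL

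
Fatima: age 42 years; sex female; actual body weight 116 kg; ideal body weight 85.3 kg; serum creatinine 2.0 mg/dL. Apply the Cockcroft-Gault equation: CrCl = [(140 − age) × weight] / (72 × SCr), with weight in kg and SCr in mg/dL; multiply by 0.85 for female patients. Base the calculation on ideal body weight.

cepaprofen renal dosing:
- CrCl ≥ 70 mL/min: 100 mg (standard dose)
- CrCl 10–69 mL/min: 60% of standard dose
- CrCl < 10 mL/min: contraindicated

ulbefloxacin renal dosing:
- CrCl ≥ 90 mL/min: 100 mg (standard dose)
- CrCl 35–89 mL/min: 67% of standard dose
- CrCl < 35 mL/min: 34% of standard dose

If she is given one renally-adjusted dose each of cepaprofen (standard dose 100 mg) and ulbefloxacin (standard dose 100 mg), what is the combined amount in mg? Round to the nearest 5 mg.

CrCl = (140 − 42) × 85.3 / (72 × 2) × 0.85 = 8359.4 / 144.00 × 0.85 ≈ 49.3 mL/min
CrCl ≈ 49 mL/min.
cepaprofen: 10–69 mL/min → 60% of 100 mg = 60 mg.
ulbefloxacin: 35–89 mL/min → 67% of 100 mg = 67 mg.
Total = 60 + 67 = 127 mg.

125 mg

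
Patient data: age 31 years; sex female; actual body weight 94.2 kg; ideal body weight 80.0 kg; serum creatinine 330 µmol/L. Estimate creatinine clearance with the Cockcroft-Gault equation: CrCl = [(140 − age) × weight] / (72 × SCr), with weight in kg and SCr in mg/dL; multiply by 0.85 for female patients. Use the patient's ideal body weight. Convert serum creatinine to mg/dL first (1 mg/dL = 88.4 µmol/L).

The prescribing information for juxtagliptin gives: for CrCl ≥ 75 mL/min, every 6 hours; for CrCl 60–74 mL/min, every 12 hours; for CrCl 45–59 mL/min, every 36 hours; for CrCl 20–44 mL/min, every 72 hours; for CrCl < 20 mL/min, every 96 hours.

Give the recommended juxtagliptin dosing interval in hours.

SCr = 330 / 88.4 = 3.733 mg/dL
CrCl = (140 − 31) × 80 / (72 × 3.733) × 0.85 = 8720.0 / 268.78 × 0.85 ≈ 27.6 mL/min
CrCl ≈ 28 mL/min → bracket 20–44 mL/min → every 72 hours.

every 72 hours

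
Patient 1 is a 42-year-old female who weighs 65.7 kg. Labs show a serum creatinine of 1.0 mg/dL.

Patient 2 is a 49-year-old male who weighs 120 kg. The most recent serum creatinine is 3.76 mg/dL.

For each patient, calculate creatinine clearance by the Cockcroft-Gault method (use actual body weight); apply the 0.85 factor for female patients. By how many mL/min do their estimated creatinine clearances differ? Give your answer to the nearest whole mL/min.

Patient 1: CrCl = (140 − 42) × 65.7 / (72 × 1) × 0.85 = 6438.6 / 72.00 × 0.85 ≈ 76.0 mL/min
Patient 2: CrCl = (140 − 49) × 120 / (72 × 3.76) = 10920.0 / 270.72 ≈ 40.3 mL/min
|76.0 − 40.3| = 35.7 mL/min

36 mL/min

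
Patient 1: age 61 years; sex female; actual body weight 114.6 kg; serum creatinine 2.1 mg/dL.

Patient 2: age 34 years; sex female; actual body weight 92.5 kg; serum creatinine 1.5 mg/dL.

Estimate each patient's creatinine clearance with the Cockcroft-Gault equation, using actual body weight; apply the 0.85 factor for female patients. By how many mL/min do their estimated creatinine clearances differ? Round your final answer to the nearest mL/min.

Patient 1: CrCl = (140 − 61) × 114.6 / (72 × 2.1) × 0.85 = 9053.4 / 151.20 × 0.85 ≈ 50.9 mL/min
Patient 2: CrCl = (140 − 34) × 92.5 / (72 × 1.5) × 0.85 = 9805.0 / 108.00 × 0.85 ≈ 77.2 mL/min
|50.9 − 77.2| = 26.3 mL/min

26 mL/min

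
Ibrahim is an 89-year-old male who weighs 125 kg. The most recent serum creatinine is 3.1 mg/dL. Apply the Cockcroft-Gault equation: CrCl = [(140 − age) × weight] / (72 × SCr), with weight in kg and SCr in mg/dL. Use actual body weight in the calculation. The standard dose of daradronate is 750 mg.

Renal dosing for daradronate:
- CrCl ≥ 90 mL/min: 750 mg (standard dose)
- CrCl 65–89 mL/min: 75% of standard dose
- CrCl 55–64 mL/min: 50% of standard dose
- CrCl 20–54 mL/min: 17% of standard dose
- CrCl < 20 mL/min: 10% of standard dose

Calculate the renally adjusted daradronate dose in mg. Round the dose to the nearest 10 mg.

130 mg

CrCl = (140 − 89) × 125 / (72 × 3.1) = 6375.0 / 223.20 ≈ 28.6 mL/min
CrCl ≈ 29 mL/min → bracket 20–54 mL/min.
17% of 750 mg = 127.5 mg → 130 mg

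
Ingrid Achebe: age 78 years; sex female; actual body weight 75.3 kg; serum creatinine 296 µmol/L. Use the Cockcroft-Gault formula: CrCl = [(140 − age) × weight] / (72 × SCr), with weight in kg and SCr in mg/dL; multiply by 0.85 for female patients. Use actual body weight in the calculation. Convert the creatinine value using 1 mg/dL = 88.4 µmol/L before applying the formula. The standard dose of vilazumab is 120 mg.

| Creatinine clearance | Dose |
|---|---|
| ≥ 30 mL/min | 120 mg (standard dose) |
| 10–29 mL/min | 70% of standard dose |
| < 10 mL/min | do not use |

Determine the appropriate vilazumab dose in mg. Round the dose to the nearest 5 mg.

SCr = 296 / 88.4 = 3.348 mg/dL
CrCl = (140 − 78) × 75.3 / (72 × 3.348) × 0.85 = 4668.6 / 241.06 × 0.85 ≈ 16.5 mL/min
CrCl ≈ 16 mL/min → bracket 10–29 mL/min.
70% of 120 mg = 84 mg → 85 mg

85 mg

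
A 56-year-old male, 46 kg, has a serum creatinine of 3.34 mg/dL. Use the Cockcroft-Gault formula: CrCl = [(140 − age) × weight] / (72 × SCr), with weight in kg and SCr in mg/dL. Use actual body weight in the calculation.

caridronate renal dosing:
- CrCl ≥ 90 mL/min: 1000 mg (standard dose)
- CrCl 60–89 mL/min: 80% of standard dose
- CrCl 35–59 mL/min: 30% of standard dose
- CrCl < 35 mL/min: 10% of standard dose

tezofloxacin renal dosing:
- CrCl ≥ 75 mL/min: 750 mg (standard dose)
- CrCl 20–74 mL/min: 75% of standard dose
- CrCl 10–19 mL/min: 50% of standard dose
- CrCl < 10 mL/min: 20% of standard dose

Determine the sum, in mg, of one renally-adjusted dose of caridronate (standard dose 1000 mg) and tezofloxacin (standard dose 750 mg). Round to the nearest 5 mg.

475 mg

CrCl = (140 − 56) × 46 / (72 × 3.34) = 3864.0 / 240.48 ≈ 16.1 mL/min
CrCl ≈ 16 mL/min.
caridronate: < 35 mL/min → 10% of 1000 mg = 100 mg.
tezofloxacin: 10–19 mL/min → 50% of 750 mg = 375 mg.
Total = 100 + 375 = 475 mg.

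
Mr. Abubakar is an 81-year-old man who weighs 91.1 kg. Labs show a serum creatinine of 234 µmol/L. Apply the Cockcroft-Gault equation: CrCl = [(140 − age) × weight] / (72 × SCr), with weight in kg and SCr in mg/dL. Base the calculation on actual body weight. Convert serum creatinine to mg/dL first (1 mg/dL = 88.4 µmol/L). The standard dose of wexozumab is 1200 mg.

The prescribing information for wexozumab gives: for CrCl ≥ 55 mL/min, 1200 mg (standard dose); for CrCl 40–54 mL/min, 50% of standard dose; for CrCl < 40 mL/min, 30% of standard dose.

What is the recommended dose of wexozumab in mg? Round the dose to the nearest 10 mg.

360 mg

SCr = 234 / 88.4 = 2.647 mg/dL
CrCl = (140 − 81) × 91.1 / (72 × 2.647) = 5374.9 / 190.58 ≈ 28.2 mL/min
CrCl ≈ 28 mL/min → bracket < 40 mL/min.
30% of 1200 mg = 360 mg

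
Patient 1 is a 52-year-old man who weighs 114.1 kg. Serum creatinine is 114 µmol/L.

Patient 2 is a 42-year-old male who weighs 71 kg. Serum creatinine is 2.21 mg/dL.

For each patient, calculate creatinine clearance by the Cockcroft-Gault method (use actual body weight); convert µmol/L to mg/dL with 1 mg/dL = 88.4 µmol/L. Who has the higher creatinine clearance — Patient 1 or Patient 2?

Patient 1

Patient 1: SCr = 114 / 88.4 = 1.29 mg/dL
Patient 1: CrCl = (140 − 52) × 114.1 / (72 × 1.29) = 10040.8 / 92.88 ≈ 108.1 mL/min
Patient 2: CrCl = (140 − 42) × 71 / (72 × 2.21) = 6958.0 / 159.12 ≈ 43.7 mL/min
108.1 vs 43.7 mL/min → Patient 1 is higher.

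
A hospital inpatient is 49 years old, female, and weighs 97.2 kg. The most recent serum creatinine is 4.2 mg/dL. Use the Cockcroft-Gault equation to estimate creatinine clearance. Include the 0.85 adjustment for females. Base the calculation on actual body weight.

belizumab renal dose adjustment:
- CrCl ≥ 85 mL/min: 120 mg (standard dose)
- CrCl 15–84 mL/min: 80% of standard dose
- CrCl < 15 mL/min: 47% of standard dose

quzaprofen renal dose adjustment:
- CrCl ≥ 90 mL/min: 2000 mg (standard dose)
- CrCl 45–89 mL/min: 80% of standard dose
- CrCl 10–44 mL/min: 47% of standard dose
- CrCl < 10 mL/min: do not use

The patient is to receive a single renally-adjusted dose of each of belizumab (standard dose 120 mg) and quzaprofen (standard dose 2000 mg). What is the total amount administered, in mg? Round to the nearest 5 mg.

CrCl = (140 − 49) × 97.2 / (72 × 4.2) × 0.85 = 8845.2 / 302.40 × 0.85 ≈ 24.9 mL/min
CrCl ≈ 25 mL/min.
belizumab: 15–84 mL/min → 80% of 120 mg = 96 mg.
quzaprofen: 10–44 mL/min → 47% of 2000 mg = 940 mg.
Total = 96 + 940 = 1036 mg.

1035 mg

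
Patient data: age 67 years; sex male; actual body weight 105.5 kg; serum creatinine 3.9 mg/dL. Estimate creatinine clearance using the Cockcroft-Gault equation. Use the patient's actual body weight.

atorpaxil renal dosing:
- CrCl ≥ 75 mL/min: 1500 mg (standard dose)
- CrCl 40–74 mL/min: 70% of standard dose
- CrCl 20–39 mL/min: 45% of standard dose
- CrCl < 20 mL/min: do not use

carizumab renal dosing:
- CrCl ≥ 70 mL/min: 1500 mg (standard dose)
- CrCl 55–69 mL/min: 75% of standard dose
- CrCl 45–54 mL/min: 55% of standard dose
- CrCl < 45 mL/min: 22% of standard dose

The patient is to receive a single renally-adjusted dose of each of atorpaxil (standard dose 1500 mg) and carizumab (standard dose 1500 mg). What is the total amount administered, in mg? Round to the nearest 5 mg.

1005 mg

CrCl = (140 − 67) × 105.5 / (72 × 3.9) = 7701.5 / 280.80 ≈ 27.4 mL/min
CrCl ≈ 27 mL/min.
atorpaxil: 20–39 mL/min → 45% of 1500 mg = 675 mg.
carizumab: < 45 mL/min → 22% of 1500 mg = 330 mg.
Total = 675 + 330 = 1005 mg.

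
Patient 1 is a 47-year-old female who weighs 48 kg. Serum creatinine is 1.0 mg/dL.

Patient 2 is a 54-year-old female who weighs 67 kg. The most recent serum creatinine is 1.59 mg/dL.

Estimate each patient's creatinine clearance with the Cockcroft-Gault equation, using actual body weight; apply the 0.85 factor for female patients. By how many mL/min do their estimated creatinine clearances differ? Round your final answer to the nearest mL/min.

10 mL/min

Patient 1: CrCl = (140 − 47) × 48 / (72 × 1) × 0.85 = 4464.0 / 72.00 × 0.85 ≈ 52.7 mL/min
Patient 2: CrCl = (140 − 54) × 67 / (72 × 1.59) × 0.85 = 5762.0 / 114.48 × 0.85 ≈ 42.8 mL/min
|52.7 − 42.8| = 9.9 mL/min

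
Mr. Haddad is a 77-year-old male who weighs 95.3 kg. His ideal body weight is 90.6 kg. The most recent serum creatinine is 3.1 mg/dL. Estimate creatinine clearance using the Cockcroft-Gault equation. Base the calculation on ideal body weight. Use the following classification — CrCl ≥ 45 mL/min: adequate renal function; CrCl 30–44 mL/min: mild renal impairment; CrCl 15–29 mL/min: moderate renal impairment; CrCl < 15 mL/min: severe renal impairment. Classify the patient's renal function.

moderate renal impairment

CrCl = (140 − 77) × 90.6 / (72 × 3.1) = 5707.8 / 223.20 ≈ 25.6 mL/min
26 mL/min falls in the 'moderate renal impairment' range.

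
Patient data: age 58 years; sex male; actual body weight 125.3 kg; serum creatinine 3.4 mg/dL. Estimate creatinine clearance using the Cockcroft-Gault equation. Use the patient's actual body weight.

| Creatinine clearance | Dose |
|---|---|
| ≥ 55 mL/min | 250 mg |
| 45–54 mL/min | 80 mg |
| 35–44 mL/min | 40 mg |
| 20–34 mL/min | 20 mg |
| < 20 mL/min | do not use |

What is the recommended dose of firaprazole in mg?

40 mg

CrCl = (140 − 58) × 125.3 / (72 × 3.4) = 10274.6 / 244.80 ≈ 42.0 mL/min
CrCl ≈ 42 mL/min → bracket 35–44 mL/min.
Dose for this bracket: 40 mg.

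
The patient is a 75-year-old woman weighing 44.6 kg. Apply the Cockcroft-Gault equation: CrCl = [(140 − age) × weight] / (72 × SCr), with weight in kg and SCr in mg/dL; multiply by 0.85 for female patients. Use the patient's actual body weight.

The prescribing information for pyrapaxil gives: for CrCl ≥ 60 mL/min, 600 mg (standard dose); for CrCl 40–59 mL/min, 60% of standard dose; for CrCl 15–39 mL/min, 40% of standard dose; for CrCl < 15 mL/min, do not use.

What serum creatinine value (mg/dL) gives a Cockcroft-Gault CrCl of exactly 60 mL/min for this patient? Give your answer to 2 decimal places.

Standard dose requires CrCl ≥ 60 mL/min.
Set (140 − 75) × 44.6 × 0.85 / (72 × SCr) = 60
SCr = (140 − 75) × 44.6 × 0.85 / (72 × 60) = 0.570 mg/dL

0.57 mg/dL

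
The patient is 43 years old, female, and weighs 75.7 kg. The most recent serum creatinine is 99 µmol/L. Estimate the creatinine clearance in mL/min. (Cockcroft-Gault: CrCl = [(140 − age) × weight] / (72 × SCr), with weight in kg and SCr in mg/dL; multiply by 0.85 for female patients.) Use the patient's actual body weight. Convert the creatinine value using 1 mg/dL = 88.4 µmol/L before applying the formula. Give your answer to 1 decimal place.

SCr = 99 / 88.4 = 1.12 mg/dL
CrCl = (140 − 43) × 75.7 / (72 × 1.12) × 0.85 = 7342.9 / 80.64 × 0.85 ≈ 77.4 mL/min

77.4 mL/min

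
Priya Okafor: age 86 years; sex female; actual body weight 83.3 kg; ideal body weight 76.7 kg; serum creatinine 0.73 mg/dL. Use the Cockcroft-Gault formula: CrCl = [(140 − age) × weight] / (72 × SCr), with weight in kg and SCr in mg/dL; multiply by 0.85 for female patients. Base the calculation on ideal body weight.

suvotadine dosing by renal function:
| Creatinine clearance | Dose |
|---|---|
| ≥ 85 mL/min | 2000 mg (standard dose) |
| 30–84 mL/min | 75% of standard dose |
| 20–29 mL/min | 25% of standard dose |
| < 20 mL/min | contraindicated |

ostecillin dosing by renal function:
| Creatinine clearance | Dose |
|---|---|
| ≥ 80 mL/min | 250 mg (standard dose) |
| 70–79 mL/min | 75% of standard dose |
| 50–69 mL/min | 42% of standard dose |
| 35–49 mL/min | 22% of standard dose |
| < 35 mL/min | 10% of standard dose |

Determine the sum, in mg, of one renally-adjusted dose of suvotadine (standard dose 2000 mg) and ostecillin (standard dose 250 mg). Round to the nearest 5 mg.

1605 mg

CrCl = (140 − 86) × 76.7 / (72 × 0.73) × 0.85 = 4141.8 / 52.56 × 0.85 ≈ 67.0 mL/min
CrCl ≈ 67 mL/min.
suvotadine: 30–84 mL/min → 75% of 2000 mg = 1500 mg.
ostecillin: 50–69 mL/min → 42% of 250 mg = 105 mg.
Total = 1500 + 105 = 1605 mg.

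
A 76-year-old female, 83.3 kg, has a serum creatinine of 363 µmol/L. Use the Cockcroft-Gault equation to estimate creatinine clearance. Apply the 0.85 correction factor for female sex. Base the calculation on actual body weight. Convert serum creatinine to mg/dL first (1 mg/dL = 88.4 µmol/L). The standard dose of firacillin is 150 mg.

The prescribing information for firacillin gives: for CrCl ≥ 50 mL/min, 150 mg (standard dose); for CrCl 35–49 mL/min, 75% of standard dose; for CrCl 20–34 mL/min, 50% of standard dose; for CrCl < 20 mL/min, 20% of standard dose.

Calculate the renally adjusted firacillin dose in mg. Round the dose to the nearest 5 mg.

30 mg

SCr = 363 / 88.4 = 4.106 mg/dL
CrCl = (140 − 76) × 83.3 / (72 × 4.106) × 0.85 = 5331.2 / 295.63 × 0.85 ≈ 15.3 mL/min
CrCl ≈ 15 mL/min → bracket < 20 mL/min.
20% of 150 mg = 30 mg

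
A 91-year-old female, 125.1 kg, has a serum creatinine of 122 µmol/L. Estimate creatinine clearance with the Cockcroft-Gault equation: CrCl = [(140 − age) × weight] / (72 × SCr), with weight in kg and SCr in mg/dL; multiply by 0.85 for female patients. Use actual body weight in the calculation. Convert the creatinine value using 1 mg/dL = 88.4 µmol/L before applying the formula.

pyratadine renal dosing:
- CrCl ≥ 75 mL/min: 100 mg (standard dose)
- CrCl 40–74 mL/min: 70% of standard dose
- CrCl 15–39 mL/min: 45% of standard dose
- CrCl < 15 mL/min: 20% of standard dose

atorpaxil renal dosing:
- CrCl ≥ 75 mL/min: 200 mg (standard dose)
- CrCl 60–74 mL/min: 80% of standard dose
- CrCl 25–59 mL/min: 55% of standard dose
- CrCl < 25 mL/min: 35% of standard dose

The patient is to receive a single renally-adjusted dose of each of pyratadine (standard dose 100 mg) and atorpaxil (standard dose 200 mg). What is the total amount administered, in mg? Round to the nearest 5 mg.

180 mg

SCr = 122 / 88.4 = 1.38 mg/dL
CrCl = (140 − 91) × 125.1 / (72 × 1.38) × 0.85 = 6129.9 / 99.36 × 0.85 ≈ 52.4 mL/min
CrCl ≈ 52 mL/min.
pyratadine: 40–74 mL/min → 70% of 100 mg = 70 mg.
atorpaxil: 25–59 mL/min → 55% of 200 mg = 110 mg.
Total = 70 + 110 = 180 mg.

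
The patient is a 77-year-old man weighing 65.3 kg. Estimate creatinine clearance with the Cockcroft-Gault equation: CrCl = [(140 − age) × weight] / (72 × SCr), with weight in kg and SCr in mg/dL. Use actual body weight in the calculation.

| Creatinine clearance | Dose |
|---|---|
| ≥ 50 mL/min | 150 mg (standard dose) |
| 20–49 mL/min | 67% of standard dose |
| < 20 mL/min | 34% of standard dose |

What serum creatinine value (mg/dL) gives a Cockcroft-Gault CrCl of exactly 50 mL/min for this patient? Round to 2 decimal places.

Standard dose requires CrCl ≥ 50 mL/min.
Set (140 − 77) × 65.3 / (72 × SCr) = 50
SCr = (140 − 77) × 65.3 / (72 × 50) = 1.143 mg/dL

1.14 mg/dL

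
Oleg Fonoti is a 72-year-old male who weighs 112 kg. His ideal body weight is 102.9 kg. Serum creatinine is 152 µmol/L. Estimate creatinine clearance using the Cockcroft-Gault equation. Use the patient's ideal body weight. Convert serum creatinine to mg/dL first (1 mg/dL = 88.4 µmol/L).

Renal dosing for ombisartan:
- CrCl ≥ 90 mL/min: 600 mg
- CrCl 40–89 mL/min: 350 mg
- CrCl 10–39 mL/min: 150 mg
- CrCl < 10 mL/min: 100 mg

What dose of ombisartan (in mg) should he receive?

SCr = 152 / 88.4 = 1.719 mg/dL
CrCl = (140 − 72) × 102.9 / (72 × 1.719) = 6997.2 / 123.77 ≈ 56.5 mL/min
CrCl ≈ 57 mL/min → bracket 40–89 mL/min.
Dose for this bracket: 350 mg.

350 mg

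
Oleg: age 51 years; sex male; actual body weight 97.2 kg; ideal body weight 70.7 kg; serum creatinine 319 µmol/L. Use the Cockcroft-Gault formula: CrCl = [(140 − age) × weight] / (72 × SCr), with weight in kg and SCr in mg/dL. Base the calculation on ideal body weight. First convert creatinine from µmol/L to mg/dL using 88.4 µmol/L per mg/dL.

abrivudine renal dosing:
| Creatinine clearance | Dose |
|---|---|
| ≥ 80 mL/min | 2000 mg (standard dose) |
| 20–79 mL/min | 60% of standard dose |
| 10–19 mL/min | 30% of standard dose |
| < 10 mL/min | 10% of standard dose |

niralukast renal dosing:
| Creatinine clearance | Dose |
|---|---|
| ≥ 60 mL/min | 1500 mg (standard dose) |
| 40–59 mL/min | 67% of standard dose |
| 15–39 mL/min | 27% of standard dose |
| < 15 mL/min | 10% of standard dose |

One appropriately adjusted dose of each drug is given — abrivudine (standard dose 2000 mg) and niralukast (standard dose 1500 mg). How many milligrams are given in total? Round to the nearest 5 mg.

SCr = 319 / 88.4 = 3.609 mg/dL
CrCl = (140 − 51) × 70.7 / (72 × 3.609) = 6292.3 / 259.85 ≈ 24.2 mL/min
CrCl ≈ 24 mL/min.
abrivudine: 20–79 mL/min → 60% of 2000 mg = 1200 mg.
niralukast: 15–39 mL/min → 27% of 1500 mg = 405 mg.
Total = 1200 + 405 = 1605 mg.

1605 mg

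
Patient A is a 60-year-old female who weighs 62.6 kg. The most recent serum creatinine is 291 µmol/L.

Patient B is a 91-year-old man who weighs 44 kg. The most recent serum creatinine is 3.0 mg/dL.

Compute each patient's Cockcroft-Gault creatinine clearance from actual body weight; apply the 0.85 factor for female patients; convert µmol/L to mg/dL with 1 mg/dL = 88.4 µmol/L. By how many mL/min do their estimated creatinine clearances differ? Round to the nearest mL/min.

Patient A: SCr = 291 / 88.4 = 3.292 mg/dL
Patient A: CrCl = (140 − 60) × 62.6 / (72 × 3.292) × 0.85 = 5008.0 / 237.02 × 0.85 ≈ 18.0 mL/min
Patient B: CrCl = (140 − 91) × 44 / (72 × 3) = 2156.0 / 216.00 ≈ 10.0 mL/min
|18.0 − 10.0| = 8.0 mL/min

8 mL/min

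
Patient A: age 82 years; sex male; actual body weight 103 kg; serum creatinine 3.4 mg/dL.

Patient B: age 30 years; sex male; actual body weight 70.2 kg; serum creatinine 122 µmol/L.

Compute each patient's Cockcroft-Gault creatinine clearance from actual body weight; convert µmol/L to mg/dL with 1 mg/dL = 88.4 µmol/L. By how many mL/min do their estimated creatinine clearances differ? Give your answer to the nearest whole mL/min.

53 mL/min

Patient A: CrCl = (140 − 82) × 103 / (72 × 3.4) = 5974.0 / 244.80 ≈ 24.4 mL/min
Patient B: SCr = 122 / 88.4 = 1.38 mg/dL
Patient B: CrCl = (140 − 30) × 70.2 / (72 × 1.38) = 7722.0 / 99.36 ≈ 77.7 mL/min
|24.4 − 77.7| = 53.3 mL/min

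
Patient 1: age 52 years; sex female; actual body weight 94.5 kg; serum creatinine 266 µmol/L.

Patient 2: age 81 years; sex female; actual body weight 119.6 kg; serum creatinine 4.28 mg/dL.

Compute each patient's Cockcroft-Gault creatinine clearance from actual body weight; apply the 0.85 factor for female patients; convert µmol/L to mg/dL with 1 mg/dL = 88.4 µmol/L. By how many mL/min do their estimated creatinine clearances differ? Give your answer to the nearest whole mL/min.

Patient 1: SCr = 266 / 88.4 = 3.009 mg/dL
Patient 1: CrCl = (140 − 52) × 94.5 / (72 × 3.009) × 0.85 = 8316.0 / 216.65 × 0.85 ≈ 32.6 mL/min
Patient 2: CrCl = (140 − 81) × 119.6 / (72 × 4.28) × 0.85 = 7056.4 / 308.16 × 0.85 ≈ 19.5 mL/min
|32.6 − 19.5| = 13.1 mL/min

13 mL/min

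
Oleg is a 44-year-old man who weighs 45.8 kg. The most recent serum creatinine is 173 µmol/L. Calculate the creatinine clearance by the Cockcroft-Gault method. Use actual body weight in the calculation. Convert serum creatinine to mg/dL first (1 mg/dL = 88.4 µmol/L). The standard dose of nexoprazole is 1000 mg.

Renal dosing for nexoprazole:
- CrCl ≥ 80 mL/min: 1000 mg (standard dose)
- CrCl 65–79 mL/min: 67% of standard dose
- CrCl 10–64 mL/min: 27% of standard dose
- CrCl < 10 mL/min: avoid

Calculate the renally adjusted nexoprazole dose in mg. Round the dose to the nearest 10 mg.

SCr = 173 / 88.4 = 1.957 mg/dL
CrCl = (140 − 44) × 45.8 / (72 × 1.957) = 4396.8 / 140.90 ≈ 31.2 mL/min
CrCl ≈ 31 mL/min → bracket 10–64 mL/min.
27% of 1000 mg = 270 mg

270 mg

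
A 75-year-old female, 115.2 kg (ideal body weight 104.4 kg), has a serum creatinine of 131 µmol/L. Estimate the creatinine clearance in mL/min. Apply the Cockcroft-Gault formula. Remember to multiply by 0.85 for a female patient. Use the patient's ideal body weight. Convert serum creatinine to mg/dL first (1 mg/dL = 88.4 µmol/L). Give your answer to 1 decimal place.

SCr = 131 / 88.4 = 1.482 mg/dL
CrCl = (140 − 75) × 104.4 / (72 × 1.482) × 0.85 = 6786.0 / 106.70 × 0.85 ≈ 54.1 mL/min

54.1 mL/min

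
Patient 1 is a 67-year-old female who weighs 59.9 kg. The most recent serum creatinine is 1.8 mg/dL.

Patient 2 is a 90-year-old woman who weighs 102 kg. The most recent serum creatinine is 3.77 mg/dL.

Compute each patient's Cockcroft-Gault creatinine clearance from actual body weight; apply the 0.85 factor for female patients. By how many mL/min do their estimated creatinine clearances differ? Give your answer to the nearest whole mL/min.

Patient 1: CrCl = (140 − 67) × 59.9 / (72 × 1.8) × 0.85 = 4372.7 / 129.60 × 0.85 ≈ 28.7 mL/min
Patient 2: CrCl = (140 − 90) × 102 / (72 × 3.77) × 0.85 = 5100.0 / 271.44 × 0.85 ≈ 16.0 mL/min
|28.7 − 16.0| = 12.7 mL/min

13 mL/min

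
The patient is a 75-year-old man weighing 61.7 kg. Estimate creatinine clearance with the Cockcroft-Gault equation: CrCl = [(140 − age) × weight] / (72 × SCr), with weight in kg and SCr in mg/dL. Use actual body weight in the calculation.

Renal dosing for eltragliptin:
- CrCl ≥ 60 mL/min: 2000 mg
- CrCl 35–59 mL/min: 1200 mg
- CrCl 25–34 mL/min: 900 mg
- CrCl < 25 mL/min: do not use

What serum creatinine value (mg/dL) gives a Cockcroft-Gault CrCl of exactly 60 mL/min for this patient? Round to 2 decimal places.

0.93 mg/dL

Standard dose requires CrCl ≥ 60 mL/min.
Set (140 − 75) × 61.7 / (72 × SCr) = 60
SCr = (140 − 75) × 61.7 / (72 × 60) = 0.928 mg/dL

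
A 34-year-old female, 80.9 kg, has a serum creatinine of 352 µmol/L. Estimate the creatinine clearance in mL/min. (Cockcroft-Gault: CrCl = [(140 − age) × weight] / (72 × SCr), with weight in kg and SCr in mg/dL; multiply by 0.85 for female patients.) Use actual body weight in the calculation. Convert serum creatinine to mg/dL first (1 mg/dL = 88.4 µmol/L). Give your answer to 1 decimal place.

25.4 mL/min

SCr = 352 / 88.4 = 3.982 mg/dL
CrCl = (140 − 34) × 80.9 / (72 × 3.982) × 0.85 = 8575.4 / 286.70 × 0.85 ≈ 25.4 mL/min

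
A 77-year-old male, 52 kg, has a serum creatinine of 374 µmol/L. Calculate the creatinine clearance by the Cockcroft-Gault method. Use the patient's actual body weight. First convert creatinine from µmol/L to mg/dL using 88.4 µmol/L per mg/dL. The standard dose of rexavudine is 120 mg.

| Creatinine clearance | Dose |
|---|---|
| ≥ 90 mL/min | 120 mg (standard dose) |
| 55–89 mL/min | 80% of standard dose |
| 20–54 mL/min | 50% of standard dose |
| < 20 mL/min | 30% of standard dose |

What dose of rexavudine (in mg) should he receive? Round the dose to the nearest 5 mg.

35 mg

SCr = 374 / 88.4 = 4.231 mg/dL
CrCl = (140 − 77) × 52 / (72 × 4.231) = 3276.0 / 304.63 ≈ 10.8 mL/min
CrCl ≈ 11 mL/min → bracket < 20 mL/min.
30% of 120 mg = 36 mg → 35 mg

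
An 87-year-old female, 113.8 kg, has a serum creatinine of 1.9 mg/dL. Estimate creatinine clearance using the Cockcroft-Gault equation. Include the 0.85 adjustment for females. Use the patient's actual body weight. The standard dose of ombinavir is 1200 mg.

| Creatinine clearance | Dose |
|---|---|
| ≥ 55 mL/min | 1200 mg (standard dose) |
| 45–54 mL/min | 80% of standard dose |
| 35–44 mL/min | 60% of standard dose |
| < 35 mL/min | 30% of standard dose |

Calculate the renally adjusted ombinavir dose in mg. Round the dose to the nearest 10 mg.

CrCl = (140 − 87) × 113.8 / (72 × 1.9) × 0.85 = 6031.4 / 136.80 × 0.85 ≈ 37.5 mL/min
CrCl ≈ 37 mL/min → bracket 35–44 mL/min.
60% of 1200 mg = 720 mg

720 mg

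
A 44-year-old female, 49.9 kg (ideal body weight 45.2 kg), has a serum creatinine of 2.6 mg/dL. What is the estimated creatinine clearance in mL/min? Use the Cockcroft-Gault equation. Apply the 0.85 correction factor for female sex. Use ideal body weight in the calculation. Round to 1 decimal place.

CrCl = (140 − 44) × 45.2 / (72 × 2.6) × 0.85 = 4339.2 / 187.20 × 0.85 ≈ 19.7 mL/min

19.7 mL/min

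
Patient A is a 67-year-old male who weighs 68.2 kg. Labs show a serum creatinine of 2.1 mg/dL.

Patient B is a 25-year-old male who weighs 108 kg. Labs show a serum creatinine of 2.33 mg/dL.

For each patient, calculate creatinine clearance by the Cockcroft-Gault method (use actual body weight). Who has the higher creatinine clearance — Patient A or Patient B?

Patient B

Patient A: CrCl = (140 − 67) × 68.2 / (72 × 2.1) = 4978.6 / 151.20 ≈ 32.9 mL/min
Patient B: CrCl = (140 − 25) × 108 / (72 × 2.33) = 12420.0 / 167.76 ≈ 74.0 mL/min
32.9 vs 74.0 mL/min → Patient B is higher.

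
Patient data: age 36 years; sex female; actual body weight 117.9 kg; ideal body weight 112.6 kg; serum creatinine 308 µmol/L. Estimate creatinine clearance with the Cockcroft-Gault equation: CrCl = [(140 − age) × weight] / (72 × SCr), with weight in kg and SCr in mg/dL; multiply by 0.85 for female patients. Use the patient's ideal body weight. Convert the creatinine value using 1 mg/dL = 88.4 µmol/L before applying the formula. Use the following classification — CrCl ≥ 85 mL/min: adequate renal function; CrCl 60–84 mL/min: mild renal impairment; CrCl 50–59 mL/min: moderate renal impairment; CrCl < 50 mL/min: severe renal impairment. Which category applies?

SCr = 308 / 88.4 = 3.484 mg/dL
CrCl = (140 − 36) × 112.6 / (72 × 3.484) × 0.85 = 11710.4 / 250.85 × 0.85 ≈ 39.7 mL/min
40 mL/min falls in the 'severe renal impairment' range.

severe renal impairment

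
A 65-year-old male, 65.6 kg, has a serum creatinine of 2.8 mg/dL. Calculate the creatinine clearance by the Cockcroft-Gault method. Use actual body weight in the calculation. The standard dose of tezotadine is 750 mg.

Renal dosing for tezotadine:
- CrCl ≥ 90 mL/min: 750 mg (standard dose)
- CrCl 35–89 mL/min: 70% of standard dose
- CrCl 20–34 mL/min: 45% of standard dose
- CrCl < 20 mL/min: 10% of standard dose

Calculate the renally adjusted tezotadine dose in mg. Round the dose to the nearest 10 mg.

CrCl = (140 − 65) × 65.6 / (72 × 2.8) = 4920.0 / 201.60 ≈ 24.4 mL/min
CrCl ≈ 24 mL/min → bracket 20–34 mL/min.
45% of 750 mg = 337.5 mg → 340 mg

340 mg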